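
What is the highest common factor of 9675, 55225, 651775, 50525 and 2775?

9675 = 3² · 5² · 43; 55225 = 5² · 47²; 651775 = 5² · 29² · 31; 50525 = 5² · 43 · 47; 2775 = 3 · 5² · 37
gcd takes min exponent of each prime: 5² = 25

25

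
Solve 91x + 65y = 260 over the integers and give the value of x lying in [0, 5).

Reduce mod 65: 91x ≡ 260 (mod 65). With g = gcd(91, 65) = 13 dividing 260, divide through: 7x ≡ 20 (mod 5).
Since gcd(7, 5) = 1, x ≡ 20·(7)⁻¹ ≡ 0 (mod 5). Smallest non-negative: 0.

0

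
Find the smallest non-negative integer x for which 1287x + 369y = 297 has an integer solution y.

16

Reduce mod 369: 1287x ≡ 297 (mod 369). With g = gcd(1287, 369) = 9 dividing 297, divide through: 143x ≡ 33 (mod 41).
Since gcd(143, 41) = 1, x ≡ 33·(143)⁻¹ ≡ 16 (mod 41). Smallest non-negative: 16.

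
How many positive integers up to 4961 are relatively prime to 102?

Prime factors of 102: 2, 3, 17. Count integers ≤ 4961 divisible by none of them.
By inclusion–exclusion: 4961 − ⌊4961/2⌋ − ⌊4961/3⌋ − ⌊4961/17⌋ + ⌊4961/6⌋ + ⌊4961/34⌋ + ⌊4961/51⌋ − ⌊4961/102⌋ = 1557.

1557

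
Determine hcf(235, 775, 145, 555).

gcd(235, 775): 775 = 3·235 + 70; 235 = 3·70 + 25; 70 = 2·25 + 20; 25 = 1·20 + 5; 20 = 4·5 + 0 → 5
gcd(5, 145): 145 = 29·5 + 0 → 5
gcd(5, 555): 555 = 111·5 + 0 → 5

5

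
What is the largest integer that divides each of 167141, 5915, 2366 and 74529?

gcd(167141, 5915): 167141 = 28·5915 + 1521; 5915 = 3·1521 + 1352; 1521 = 1·1352 + 169; 1352 = 8·169 + 0 → 169
gcd(169, 2366): 2366 = 14·169 + 0 → 169
gcd(169, 74529): 74529 = 441·169 + 0 → 169

169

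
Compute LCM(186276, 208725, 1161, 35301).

1372519051388100

186276 = 2² · 3 · 19² · 43; 208725 = 3 · 5² · 11² · 23; 1161 = 3³ · 43; 35301 = 3 · 7 · 41²
lcm takes max exponent of each prime: 2² · 3³ · 5² · 7 · 11² · 19² · 23 · 41² · 43 = 1372519051388100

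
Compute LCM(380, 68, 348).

380 = 2² · 5 · 19; 68 = 2² · 17; 348 = 2² · 3 · 29
lcm takes max exponent of each prime: 2² · 3 · 5 · 17 · 19 · 29 = 562020

562020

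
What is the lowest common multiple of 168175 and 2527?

168175 = 5² · 7 · 31²; 2527 = 7 · 19²
max exponents: 5² · 7 · 19² · 31² = 60711175

60711175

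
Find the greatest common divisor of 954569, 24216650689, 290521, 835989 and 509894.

gcd(954569, 24216650689): 24216650689 = 25369·954569 + 189728; 954569 = 5·189728 + 5929; 189728 = 32·5929 + 0 → 5929
gcd(5929, 290521): 290521 = 49·5929 + 0 → 5929
gcd(5929, 835989): 835989 = 141·5929 + 0 → 5929
gcd(5929, 509894): 509894 = 86·5929 + 0 → 5929

5929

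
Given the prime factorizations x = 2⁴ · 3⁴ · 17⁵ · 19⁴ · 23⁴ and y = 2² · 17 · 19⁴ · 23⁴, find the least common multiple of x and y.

67108163862815595792

max exponent per prime: 2⁴ · 3⁴ · 17⁵ · 19⁴ · 23⁴ = 67108163862815595792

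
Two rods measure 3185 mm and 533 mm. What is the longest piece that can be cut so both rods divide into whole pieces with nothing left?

3185 = 5 · 7² · 13
533 = 13 · 41
Common: 13 = 13

13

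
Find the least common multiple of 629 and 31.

gcd first: 629 = 20·31 + 9; 31 = 3·9 + 4; 9 = 2·4 + 1; 4 = 4·1 + 0 → gcd = 1
lcm = 629·31/gcd = 19499/1 = 19499

19499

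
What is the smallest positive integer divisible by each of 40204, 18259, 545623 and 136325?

40204 = 2² · 19 · 23²; 18259 = 19 · 31²; 545623 = 13 · 19 · 47²; 136325 = 5² · 7 · 19 · 41
lcm takes max exponent of each prime: 2² · 5² · 7 · 13 · 19 · 23² · 31² · 41 · 47² = 7960743402056900

7960743402056900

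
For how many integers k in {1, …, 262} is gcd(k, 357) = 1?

142

Prime factors of 357: 3, 7, 17. Count integers ≤ 262 divisible by none of them.
By inclusion–exclusion: 262 − ⌊262/3⌋ − ⌊262/7⌋ − ⌊262/17⌋ + ⌊262/21⌋ + ⌊262/51⌋ + ⌊262/119⌋ − ⌊262/357⌋ = 142.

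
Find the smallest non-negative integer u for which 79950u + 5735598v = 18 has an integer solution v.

443639

Reduce mod 5735598: 79950u ≡ 18 (mod 5735598). With g = gcd(79950, 5735598) = 6 dividing 18, divide through: 13325u ≡ 3 (mod 955933).
Since gcd(13325, 955933) = 1, u ≡ 3·(13325)⁻¹ ≡ 443639 (mod 955933). Smallest non-negative: 443639.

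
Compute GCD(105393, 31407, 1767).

57

gcd(105393, 31407): 105393 = 3·31407 + 11172; 31407 = 2·11172 + 9063; 11172 = 1·9063 + 2109; 9063 = 4·2109 + 627; 2109 = 3·627 + 228; 627 = 2·228 + 171; 228 = 1·171 + 57; 171 = 3·57 + 0 → 57
gcd(57, 1767): 1767 = 31·57 + 0 → 57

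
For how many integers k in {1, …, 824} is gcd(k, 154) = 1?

321

154 = 2·7·11. Inclusion–exclusion on these primes:
824 − ⌊824/2⌋ − ⌊824/7⌋ − ⌊824/11⌋ + ⌊824/14⌋ + ⌊824/22⌋ + ⌊824/77⌋ − ⌊824/154⌋ = 321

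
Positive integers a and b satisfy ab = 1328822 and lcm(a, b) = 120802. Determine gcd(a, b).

From gcd × lcm = ab: gcd = 1328822 / 120802 = 11.

11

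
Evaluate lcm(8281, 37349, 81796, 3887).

8281 = 7² · 13²; 37349 = 13³ · 17; 81796 = 2² · 11² · 13²; 3887 = 13² · 23
lcm takes max exponent of each prime: 2² · 7² · 11² · 13³ · 17 · 23 = 20372684332

20372684332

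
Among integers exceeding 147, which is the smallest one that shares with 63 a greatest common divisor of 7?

gcd(a, 63) = 7 forces 7 | a; write a = 7s. Then gcd(7s, 7·9) = 7·gcd(s, 9), so need gcd(s, 9) = 1.
7s > 147 gives s ≥ 22. The least s ≥ 22 coprime to 9 is 22, so a = 7·22 = 154.

154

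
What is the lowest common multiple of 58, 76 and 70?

77140

58 = 2 · 29; 76 = 2² · 19; 70 = 2 · 5 · 7
lcm takes max exponent of each prime: 2² · 5 · 7 · 19 · 29 = 77140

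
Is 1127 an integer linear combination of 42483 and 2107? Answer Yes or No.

Yes

gcd(42483, 2107): 42483 = 20·2107 + 343; 2107 = 6·343 + 49; 343 = 7·49 + 0 → 49
49 divides 1127, so a solution exists.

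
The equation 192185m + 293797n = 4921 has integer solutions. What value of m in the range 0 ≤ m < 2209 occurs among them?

gcd(192185, 293797) = 133 (Euclid: 293797 = 1·192185 + 101612; 192185 = 1·101612 + 90573; 101612 = 1·90573 + 11039; 90573 = 8·11039 + 2261; 11039 = 4·2261 + 1995; 2261 = 1·1995 + 266; 1995 = 7·266 + 133; 266 = 2·133 + 0), and 133 | 4921.
Extended Euclid: 192185·(-1038) + 293797·(679) = 133. Scale by 37: m₀ = -38406.
General solution m = m₀ + 2209t; reducing mod 2209 gives m = 1356 (and n = -887).

1356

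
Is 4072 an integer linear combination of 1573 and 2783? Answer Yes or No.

No

gcd(1573, 2783): 2783 = 1·1573 + 1210; 1573 = 1·1210 + 363; 1210 = 3·363 + 121; 363 = 3·121 + 0 → 121
121 does not divide 4072, so a solution does not exist.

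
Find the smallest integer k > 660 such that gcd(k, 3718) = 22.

gcd(k, 3718) = 22 forces 22 | k; write k = 22s. Then gcd(22s, 22·169) = 22·gcd(s, 169), so need gcd(s, 169) = 1.
22s > 660 gives s ≥ 31. The least s ≥ 31 coprime to 169 is 31, so k = 22·31 = 682.

682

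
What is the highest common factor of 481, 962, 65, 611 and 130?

13

481 = 13 · 37; 962 = 2 · 13 · 37; 65 = 5 · 13; 611 = 13 · 47; 130 = 2 · 5 · 13
gcd takes min exponent of each prime: 13 = 13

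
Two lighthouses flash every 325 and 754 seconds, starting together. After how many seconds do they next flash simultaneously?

325 = 5² · 13; 754 = 2 · 13 · 29
max exponents: 2 · 5² · 13 · 29 = 18850

18850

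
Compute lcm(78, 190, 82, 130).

78 = 2 · 3 · 13; 190 = 2 · 5 · 19; 82 = 2 · 41; 130 = 2 · 5 · 13
lcm takes max exponent of each prime: 2 · 3 · 5 · 13 · 19 · 41 = 303810

303810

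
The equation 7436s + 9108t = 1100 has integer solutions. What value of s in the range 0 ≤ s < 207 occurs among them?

190

Reduce mod 9108: 7436s ≡ 1100 (mod 9108). With g = gcd(7436, 9108) = 44 dividing 1100, divide through: 169s ≡ 25 (mod 207).
Since gcd(169, 207) = 1, s ≡ 25·(169)⁻¹ ≡ 190 (mod 207). Smallest non-negative: 190.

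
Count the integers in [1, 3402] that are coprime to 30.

Prime factors of 30: 2, 3, 5. Count integers ≤ 3402 divisible by none of them.
By inclusion–exclusion: 3402 − ⌊3402/2⌋ − ⌊3402/3⌋ − ⌊3402/5⌋ + ⌊3402/6⌋ + ⌊3402/10⌋ + ⌊3402/15⌋ − ⌊3402/30⌋ = 907.

907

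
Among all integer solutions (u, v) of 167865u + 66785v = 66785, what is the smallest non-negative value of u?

0

Reduce mod 66785: 167865u ≡ 66785 (mod 66785). With g = gcd(167865, 66785) = 1805 dividing 66785, divide through: 93u ≡ 37 (mod 37).
Since gcd(93, 37) = 1, u ≡ 37·(93)⁻¹ ≡ 0 (mod 37). Smallest non-negative: 0.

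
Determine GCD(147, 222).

3

147 = 3 · 7²
222 = 2 · 3 · 37
Common: 3 = 3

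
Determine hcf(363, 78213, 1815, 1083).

3

gcd(363, 78213): 78213 = 215·363 + 168; 363 = 2·168 + 27; 168 = 6·27 + 6; 27 = 4·6 + 3; 6 = 2·3 + 0 → 3
gcd(3, 1815): 1815 = 605·3 + 0 → 3
gcd(3, 1083): 1083 = 361·3 + 0 → 3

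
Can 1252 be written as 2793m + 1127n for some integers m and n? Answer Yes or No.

gcd(2793, 1127): 2793 = 2·1127 + 539; 1127 = 2·539 + 49; 539 = 11·49 + 0 → 49
49 does not divide 1252, so a solution does not exist.

No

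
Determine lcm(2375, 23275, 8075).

2375 = 5³ · 19; 23275 = 5² · 7² · 19; 8075 = 5² · 17 · 19
lcm takes max exponent of each prime: 5³ · 7² · 17 · 19 = 1978375

1978375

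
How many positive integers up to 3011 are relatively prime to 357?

1620

357 = 3·7·17. Inclusion–exclusion on these primes:
3011 − ⌊3011/3⌋ − ⌊3011/7⌋ − ⌊3011/17⌋ + ⌊3011/21⌋ + ⌊3011/51⌋ + ⌊3011/119⌋ − ⌊3011/357⌋ = 1620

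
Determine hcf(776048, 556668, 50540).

28

gcd(776048, 556668): 776048 = 1·556668 + 219380; 556668 = 2·219380 + 117908; 219380 = 1·117908 + 101472; 117908 = 1·101472 + 16436; 101472 = 6·16436 + 2856; 16436 = 5·2856 + 2156; 2856 = 1·2156 + 700; 2156 = 3·700 + 56; 700 = 12·56 + 28; 56 = 2·28 + 0 → 28
gcd(28, 50540): 50540 = 1805·28 + 0 → 28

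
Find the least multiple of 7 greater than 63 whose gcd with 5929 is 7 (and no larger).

70

gcd(x, 5929) = 7 forces 7 | x; write x = 7s. Then gcd(7s, 7·847) = 7·gcd(s, 847), so need gcd(s, 847) = 1.
7s > 63 gives s ≥ 10. The least s ≥ 10 coprime to 847 is 10, so x = 7·10 = 70.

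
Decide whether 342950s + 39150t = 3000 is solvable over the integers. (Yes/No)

Yes

By Bézout, 342950s + 39150t = 3000 has integer solutions iff gcd(342950, 39150) | 3000.
Euclid: 342950 = 8·39150 + 29750; 39150 = 1·29750 + 9400; 29750 = 3·9400 + 1550; 9400 = 6·1550 + 100; 1550 = 15·100 + 50; 100 = 2·50 + 0. gcd = 50; 3000 mod 50 = 0. Yes.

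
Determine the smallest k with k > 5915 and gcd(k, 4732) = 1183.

8281

gcd(k, 4732) = 1183 forces 1183 | k; write k = 1183s. Then gcd(1183s, 1183·4) = 1183·gcd(s, 4), so need gcd(s, 4) = 1.
1183s > 5915 gives s ≥ 6. The least s ≥ 6 coprime to 4 is 7, so k = 1183·7 = 8281.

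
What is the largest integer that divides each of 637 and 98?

49

Euclid: 637 = 6·98 + 49; 98 = 2·49 + 0. Last nonzero remainder: 49.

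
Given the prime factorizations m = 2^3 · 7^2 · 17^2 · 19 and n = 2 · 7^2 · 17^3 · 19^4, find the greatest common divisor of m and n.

min exponent per shared prime: 2 · 7^2 · 17^2 · 19 = 538118

538118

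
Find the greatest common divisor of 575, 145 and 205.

gcd(575, 145): 575 = 3·145 + 140; 145 = 1·140 + 5; 140 = 28·5 + 0 → 5
gcd(5, 205): 205 = 41·5 + 0 → 5

5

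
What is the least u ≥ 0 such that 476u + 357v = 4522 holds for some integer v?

2

Reduce mod 357: 476u ≡ 4522 (mod 357). With g = gcd(476, 357) = 119 dividing 4522, divide through: 4u ≡ 38 (mod 3).
Since gcd(4, 3) = 1, u ≡ 38·(4)⁻¹ ≡ 2 (mod 3). Smallest non-negative: 2.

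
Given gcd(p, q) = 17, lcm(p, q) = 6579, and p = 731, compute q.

p·q = gcd·lcm = 17·6579 = 111843, so q = 111843/731 = 153.

153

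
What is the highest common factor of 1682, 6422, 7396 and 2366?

1682 = 2 · 29²; 6422 = 2 · 13² · 19; 7396 = 2² · 43²; 2366 = 2 · 7 · 13²
gcd takes min exponent of each prime: 2 = 2

2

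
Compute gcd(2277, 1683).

Euclid: 2277 = 1·1683 + 594; 1683 = 2·594 + 495; 594 = 1·495 + 99; 495 = 5·99 + 0. Last nonzero remainder: 99.

99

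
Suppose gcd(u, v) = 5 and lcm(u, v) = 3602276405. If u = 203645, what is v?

88445

Using uv = gcd(u,v)·lcm(u,v) = 5·3602276405 = 18011382025, we get v = 18011382025/203645 = 88445.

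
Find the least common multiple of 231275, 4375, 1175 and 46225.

3517235981875

231275 = 5² · 11 · 29²; 4375 = 5⁴ · 7; 1175 = 5² · 47; 46225 = 5² · 43²
lcm takes max exponent of each prime: 5⁴ · 7 · 11 · 29² · 43² · 47 = 3517235981875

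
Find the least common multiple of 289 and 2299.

289 = 17²; 2299 = 11² · 19
max exponents: 11² · 17² · 19 = 664411

664411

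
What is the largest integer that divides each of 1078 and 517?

Euclid: 1078 = 2·517 + 44; 517 = 11·44 + 33; 44 = 1·33 + 11; 33 = 3·11 + 0. Last nonzero remainder: 11.

11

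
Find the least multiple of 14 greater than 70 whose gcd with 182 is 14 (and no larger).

182 = 14·13. Any x with gcd(x, 182) = 14 is a multiple of 14, say 14s, with s coprime to 13.
Need s > 70/14, so s ≥ 6. First s ≥ 6 with gcd(s, 13) = 1 is s = 6. Thus x = 14·6 = 84.

84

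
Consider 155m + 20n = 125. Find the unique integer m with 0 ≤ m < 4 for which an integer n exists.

gcd(155, 20) = 5 (Euclid: 155 = 7·20 + 15; 20 = 1·15 + 5; 15 = 3·5 + 0), and 5 | 125.
Extended Euclid: 155·(-1) + 20·(8) = 5. Scale by 25: m₀ = -25.
General solution m = m₀ + 4t; reducing mod 4 gives m = 3 (and n = -17).

3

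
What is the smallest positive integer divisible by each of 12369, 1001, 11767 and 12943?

12369 = 3 · 7 · 19 · 31; 1001 = 7 · 11 · 13; 11767 = 7 · 41²; 12943 = 7 · 43²
lcm takes max exponent of each prime: 3 · 7 · 11 · 13 · 19 · 31 · 41² · 43² = 5497626757623

5497626757623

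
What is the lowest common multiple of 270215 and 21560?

270215 = 5 · 11 · 17³; 21560 = 2³ · 5 · 7² · 11
max exponents: 2³ · 5 · 7² · 11 · 17³ = 105924280

105924280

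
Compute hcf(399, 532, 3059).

133

gcd(399, 532): 532 = 1·399 + 133; 399 = 3·133 + 0 → 133
gcd(133, 3059): 3059 = 23·133 + 0 → 133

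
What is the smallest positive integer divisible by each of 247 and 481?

247 = 13 · 19; 481 = 13 · 37
max exponents: 13 · 19 · 37 = 9139

9139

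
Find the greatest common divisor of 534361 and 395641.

289

Euclid: 534361 = 1·395641 + 138720; 395641 = 2·138720 + 118201; 138720 = 1·118201 + 20519; 118201 = 5·20519 + 15606; 20519 = 1·15606 + 4913; 15606 = 3·4913 + 867; 4913 = 5·867 + 578; 867 = 1·578 + 289; 578 = 2·289 + 0. Last nonzero remainder: 289.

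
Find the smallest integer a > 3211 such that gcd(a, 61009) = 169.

Multiples of 169 above 3211: 169·20, 169·21, … . Need the cofactor coprime to 61009/169 = 361.
Checking s = 20, 21, … the first with gcd(s, 361) = 1 is s = 20, giving 3380.

3380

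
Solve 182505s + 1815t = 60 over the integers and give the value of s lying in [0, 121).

Euclid: 182505 = 100·1815 + 1005; 1815 = 1·1005 + 810; 1005 = 1·810 + 195; 810 = 4·195 + 30; 195 = 6·30 + 15; 30 = 2·15 + 0 → gcd = 15; 60 = 15·4.
Back-substitution yields 182505·(56) + 1815·(-5631) = 15, so one solution is s = 56·4 = 224, t = -5631·4 = -22524.
Solutions in s differ by 1815/15 = 121; the one in [0, 121) is 224 mod 121 = 103.

103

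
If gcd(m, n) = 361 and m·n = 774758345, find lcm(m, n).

For any two positive integers, gcd × lcm equals their product. Hence lcm = 774758345 / 361 = 2146145.

2146145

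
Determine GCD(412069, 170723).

7

412069 = 7 · 37² · 43
170723 = 7 · 29³
Common: 7 = 7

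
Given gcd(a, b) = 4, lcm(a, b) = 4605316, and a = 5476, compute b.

a·b = gcd·lcm = 4·4605316 = 18421264, so b = 18421264/5476 = 3364.

3364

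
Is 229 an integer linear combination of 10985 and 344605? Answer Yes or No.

No

gcd(10985, 344605): 344605 = 31·10985 + 4070; 10985 = 2·4070 + 2845; 4070 = 1·2845 + 1225; 2845 = 2·1225 + 395; 1225 = 3·395 + 40; 395 = 9·40 + 35; 40 = 1·35 + 5; 35 = 7·5 + 0 → 5
5 does not divide 229, so a solution does not exist.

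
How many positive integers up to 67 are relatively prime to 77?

52

77 = 7·11. Inclusion–exclusion on these primes:
67 − ⌊67/7⌋ − ⌊67/11⌋ + ⌊67/77⌋ = 52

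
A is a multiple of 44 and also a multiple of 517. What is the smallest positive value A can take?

gcd first: 517 = 11·44 + 33; 44 = 1·33 + 11; 33 = 3·11 + 0 → gcd = 11
lcm = 44·517/gcd = 22748/11 = 2068

2068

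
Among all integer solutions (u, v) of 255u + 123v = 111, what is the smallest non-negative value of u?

Euclid: 255 = 2·123 + 9; 123 = 13·9 + 6; 9 = 1·6 + 3; 6 = 2·3 + 0 → gcd = 3; 111 = 3·37.
Back-substitution yields 255·(14) + 123·(-29) = 3, so one solution is u = 14·37 = 518, v = -29·37 = -1073.
Solutions in u differ by 123/3 = 41; the one in [0, 41) is 518 mod 41 = 26.

26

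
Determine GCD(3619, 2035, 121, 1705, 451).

gcd(3619, 2035): 3619 = 1·2035 + 1584; 2035 = 1·1584 + 451; 1584 = 3·451 + 231; 451 = 1·231 + 220; 231 = 1·220 + 11; 220 = 20·11 + 0 → 11
gcd(11, 121): 121 = 11·11 + 0 → 11
gcd(11, 1705): 1705 = 155·11 + 0 → 11
gcd(11, 451): 451 = 41·11 + 0 → 11

11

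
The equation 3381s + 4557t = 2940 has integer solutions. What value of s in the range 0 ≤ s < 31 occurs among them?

gcd(3381, 4557) = 147 (Euclid: 4557 = 1·3381 + 1176; 3381 = 2·1176 + 1029; 1176 = 1·1029 + 147; 1029 = 7·147 + 0), and 147 | 2940.
Extended Euclid: 3381·(-4) + 4557·(3) = 147. Scale by 20: s₀ = -80.
General solution s = s₀ + 31k; reducing mod 31 gives s = 13 (and t = -9).

13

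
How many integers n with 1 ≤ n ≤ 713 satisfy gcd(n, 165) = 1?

165 = 3·5·11. Inclusion–exclusion on these primes:
713 − ⌊713/3⌋ − ⌊713/5⌋ − ⌊713/11⌋ + ⌊713/15⌋ + ⌊713/33⌋ + ⌊713/55⌋ − ⌊713/165⌋ = 346

346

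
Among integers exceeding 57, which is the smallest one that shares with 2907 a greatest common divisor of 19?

76

Multiples of 19 above 57: 19·4, 19·5, … . Need the cofactor coprime to 2907/19 = 153.
Checking s = 4, 5, … the first with gcd(s, 153) = 1 is s = 4, giving 76.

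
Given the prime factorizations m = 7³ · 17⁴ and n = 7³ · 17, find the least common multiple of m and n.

28647703

max exponent per prime: 7³ · 17⁴ = 28647703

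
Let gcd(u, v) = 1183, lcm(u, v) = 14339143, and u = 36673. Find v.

u·v = gcd·lcm = 1183·14339143 = 16963206169, so v = 16963206169/36673 = 462553.

462553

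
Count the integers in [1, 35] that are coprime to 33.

33 = 3·11. Inclusion–exclusion on these primes:
35 − ⌊35/3⌋ − ⌊35/11⌋ + ⌊35/33⌋ = 22

22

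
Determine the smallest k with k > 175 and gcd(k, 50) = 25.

225

50 = 25·2. Any k with gcd(k, 50) = 25 is a multiple of 25, say 25s, with s coprime to 2.
Need s > 175/25, so s ≥ 8. First s ≥ 8 with gcd(s, 2) = 1 is s = 9. Thus k = 25·9 = 225.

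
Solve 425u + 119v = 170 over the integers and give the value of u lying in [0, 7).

6

Euclid: 425 = 3·119 + 68; 119 = 1·68 + 51; 68 = 1·51 + 17; 51 = 3·17 + 0 → gcd = 17; 170 = 17·10.
Back-substitution yields 425·(2) + 119·(-7) = 17, so one solution is u = 2·10 = 20, v = -7·10 = -70.
Solutions in u differ by 119/17 = 7; the one in [0, 7) is 20 mod 7 = 6.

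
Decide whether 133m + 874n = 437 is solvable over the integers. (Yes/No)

Yes

By Bézout, 133m + 874n = 437 has integer solutions iff gcd(133, 874) | 437.
Euclid: 874 = 6·133 + 76; 133 = 1·76 + 57; 76 = 1·57 + 19; 57 = 3·19 + 0. gcd = 19; 437 mod 19 = 0. Yes.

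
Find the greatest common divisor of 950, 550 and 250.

50

gcd(950, 550): 950 = 1·550 + 400; 550 = 1·400 + 150; 400 = 2·150 + 100; 150 = 1·100 + 50; 100 = 2·50 + 0 → 50
gcd(50, 250): 250 = 5·50 + 0 → 50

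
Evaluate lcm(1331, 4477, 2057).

lcm(1331, 4477) = 1331·4477/gcd = 5958887/121 = 49247
lcm(49247, 2057) = 49247·2057/gcd = 101301079/121 = 837199

837199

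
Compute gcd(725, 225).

Euclid: 725 = 3·225 + 50; 225 = 4·50 + 25; 50 = 2·25 + 0. Last nonzero remainder: 25.

25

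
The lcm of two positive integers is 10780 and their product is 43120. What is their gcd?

4

gcd·lcm = product, so gcd = 43120/10780 = 4.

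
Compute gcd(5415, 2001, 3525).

gcd(5415, 2001): 5415 = 2·2001 + 1413; 2001 = 1·1413 + 588; 1413 = 2·588 + 237; 588 = 2·237 + 114; 237 = 2·114 + 9; 114 = 12·9 + 6; 9 = 1·6 + 3; 6 = 2·3 + 0 → 3
gcd(3, 3525): 3525 = 1175·3 + 0 → 3

3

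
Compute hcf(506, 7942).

22

Euclid: 7942 = 15·506 + 352; 506 = 1·352 + 154; 352 = 2·154 + 44; 154 = 3·44 + 22; 44 = 2·22 + 0. Last nonzero remainder: 22.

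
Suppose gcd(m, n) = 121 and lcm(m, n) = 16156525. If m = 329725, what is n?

5929

Using mn = gcd(m,n)·lcm(m,n) = 121·16156525 = 1954939525, we get n = 1954939525/329725 = 5929.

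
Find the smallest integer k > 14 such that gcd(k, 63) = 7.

63 = 7·9. Any k with gcd(k, 63) = 7 is a multiple of 7, say 7s, with s coprime to 9.
Need s > 14/7, so s ≥ 3. First s ≥ 3 with gcd(s, 9) = 1 is s = 4. Thus k = 7·4 = 28.

28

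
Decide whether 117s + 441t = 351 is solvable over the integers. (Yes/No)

Yes

gcd(117, 441): 441 = 3·117 + 90; 117 = 1·90 + 27; 90 = 3·27 + 9; 27 = 3·9 + 0 → 9
9 divides 351, so a solution exists.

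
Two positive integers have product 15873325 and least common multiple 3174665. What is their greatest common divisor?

From gcd × lcm = mn: gcd = 15873325 / 3174665 = 5.

5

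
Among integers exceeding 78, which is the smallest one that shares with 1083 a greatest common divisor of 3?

81

Multiples of 3 above 78: 3·27, 3·28, … . Need the cofactor coprime to 1083/3 = 361.
Checking s = 27, 28, … the first with gcd(s, 361) = 1 is s = 27, giving 81.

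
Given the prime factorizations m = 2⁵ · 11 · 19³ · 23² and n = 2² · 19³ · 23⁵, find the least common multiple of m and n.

15539700576224

max exponent per prime: 2⁵ · 11 · 19³ · 23⁵ = 15539700576224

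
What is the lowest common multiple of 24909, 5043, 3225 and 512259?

495136742925

lcm(24909, 5043) = 24909·5043/gcd = 125616087/3 = 41872029
lcm(41872029, 3225) = 41872029·3225/gcd = 135037293525/3 = 45012431175
lcm(45012431175, 512259) = 45012431175·512259/gcd = 23058022981274325/46569 = 495136742925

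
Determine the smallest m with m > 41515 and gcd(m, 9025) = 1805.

43320

gcd(m, 9025) = 1805 forces 1805 | m; write m = 1805s. Then gcd(1805s, 1805·5) = 1805·gcd(s, 5), so need gcd(s, 5) = 1.
1805s > 41515 gives s ≥ 24. The least s ≥ 24 coprime to 5 is 24, so m = 1805·24 = 43320.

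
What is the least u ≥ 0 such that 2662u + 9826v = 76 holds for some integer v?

96

gcd(2662, 9826) = 2 (Euclid: 9826 = 3·2662 + 1840; 2662 = 1·1840 + 822; 1840 = 2·822 + 196; 822 = 4·196 + 38; 196 = 5·38 + 6; 38 = 6·6 + 2; 6 = 3·2 + 0), and 2 | 76.
Extended Euclid: 2662·(1554) + 9826·(-421) = 2. Scale by 38: u₀ = 59052.
General solution u = u₀ + 4913t; reducing mod 4913 gives u = 96 (and v = -26).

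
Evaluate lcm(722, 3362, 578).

350754098

722 = 2 · 19²; 3362 = 2 · 41²; 578 = 2 · 17²
lcm takes max exponent of each prime: 2 · 17² · 19² · 41² = 350754098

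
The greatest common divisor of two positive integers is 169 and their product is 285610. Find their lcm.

gcd·lcm = product, so lcm = 285610/169 = 1690.

1690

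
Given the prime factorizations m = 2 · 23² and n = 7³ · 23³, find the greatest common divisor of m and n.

min exponent per shared prime: 23² = 529

529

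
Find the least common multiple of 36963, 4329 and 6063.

36963 = 3³ · 37²; 4329 = 3² · 13 · 37; 6063 = 3 · 43 · 47
lcm takes max exponent of each prime: 3³ · 13 · 37² · 43 · 47 = 971128899

971128899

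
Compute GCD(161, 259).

161 = 7 · 23
259 = 7 · 37
Common: 7 = 7

7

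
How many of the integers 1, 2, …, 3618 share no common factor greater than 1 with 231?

1880

Prime factors of 231: 3, 7, 11. Count integers ≤ 3618 divisible by none of them.
By inclusion–exclusion: 3618 − ⌊3618/3⌋ − ⌊3618/7⌋ − ⌊3618/11⌋ + ⌊3618/21⌋ + ⌊3618/33⌋ + ⌊3618/77⌋ − ⌊3618/231⌋ = 1880.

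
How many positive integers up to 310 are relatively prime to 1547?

Prime factors of 1547: 7, 13, 17. Count integers ≤ 310 divisible by none of them.
By inclusion–exclusion: 310 − ⌊310/7⌋ − ⌊310/13⌋ − ⌊310/17⌋ + ⌊310/91⌋ + ⌊310/119⌋ + ⌊310/221⌋ − ⌊310/1547⌋ = 231.

231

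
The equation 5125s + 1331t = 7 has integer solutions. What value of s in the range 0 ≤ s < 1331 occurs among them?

1137

Reduce mod 1331: 5125s ≡ 7 (mod 1331). With g = gcd(5125, 1331) = 1 dividing 7, divide through: 5125s ≡ 7 (mod 1331).
Since gcd(5125, 1331) = 1, s ≡ 7·(5125)⁻¹ ≡ 1137 (mod 1331). Smallest non-negative: 1137.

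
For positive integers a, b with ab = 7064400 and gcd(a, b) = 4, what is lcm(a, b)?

1766100

gcd·lcm = product, so lcm = 7064400/4 = 1766100.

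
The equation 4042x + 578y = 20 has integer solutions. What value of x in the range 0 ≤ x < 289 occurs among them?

Euclid: 4042 = 6·578 + 574; 578 = 1·574 + 4; 574 = 143·4 + 2; 4 = 2·2 + 0 → gcd = 2; 20 = 2·10.
Back-substitution yields 4042·(144) + 578·(-1007) = 2, so one solution is x = 144·10 = 1440, y = -1007·10 = -10070.
Solutions in x differ by 578/2 = 289; the one in [0, 289) is 1440 mod 289 = 284.

284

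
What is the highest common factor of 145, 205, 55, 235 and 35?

145 = 5 · 29; 205 = 5 · 41; 55 = 5 · 11; 235 = 5 · 47; 35 = 5 · 7
gcd takes min exponent of each prime: 5 = 5

5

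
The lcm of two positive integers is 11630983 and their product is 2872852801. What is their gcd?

From gcd × lcm = ab: gcd = 2872852801 / 11630983 = 247.

247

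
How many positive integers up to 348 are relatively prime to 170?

Prime factors of 170: 2, 5, 17. Count integers ≤ 348 divisible by none of them.
By inclusion–exclusion: 348 − ⌊348/2⌋ − ⌊348/5⌋ − ⌊348/17⌋ + ⌊348/10⌋ + ⌊348/34⌋ + ⌊348/85⌋ − ⌊348/170⌋ = 131.

131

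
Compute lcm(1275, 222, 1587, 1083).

18017925150

lcm(1275, 222) = 1275·222/gcd = 283050/3 = 94350
lcm(94350, 1587) = 94350·1587/gcd = 149733450/3 = 49911150
lcm(49911150, 1083) = 49911150·1083/gcd = 54053775450/3 = 18017925150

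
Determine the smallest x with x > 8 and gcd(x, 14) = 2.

10

gcd(x, 14) = 2 forces 2 | x; write x = 2s. Then gcd(2s, 2·7) = 2·gcd(s, 7), so need gcd(s, 7) = 1.
2s > 8 gives s ≥ 5. The least s ≥ 5 coprime to 7 is 5, so x = 2·5 = 10.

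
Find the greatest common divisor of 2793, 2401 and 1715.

gcd(2793, 2401): 2793 = 1·2401 + 392; 2401 = 6·392 + 49; 392 = 8·49 + 0 → 49
gcd(49, 1715): 1715 = 35·49 + 0 → 49

49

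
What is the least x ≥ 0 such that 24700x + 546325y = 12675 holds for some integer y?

465

Reduce mod 546325: 24700x ≡ 12675 (mod 546325). With g = gcd(24700, 546325) = 325 dividing 12675, divide through: 76x ≡ 39 (mod 1681).
Since gcd(76, 1681) = 1, x ≡ 39·(76)⁻¹ ≡ 465 (mod 1681). Smallest non-negative: 465.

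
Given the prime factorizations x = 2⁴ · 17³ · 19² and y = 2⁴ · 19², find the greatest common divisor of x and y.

min exponent per shared prime: 2⁴ · 19² = 5776

5776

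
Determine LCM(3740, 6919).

gcd first: 6919 = 1·3740 + 3179; 3740 = 1·3179 + 561; 3179 = 5·561 + 374; 561 = 1·374 + 187; 374 = 2·187 + 0 → gcd = 187
lcm = 3740·6919/gcd = 25877060/187 = 138380

138380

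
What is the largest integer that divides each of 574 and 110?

2

574 = 2 · 7 · 41
110 = 2 · 5 · 11
Common: 2 = 2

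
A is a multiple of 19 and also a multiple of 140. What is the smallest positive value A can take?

2660

19 = 19; 140 = 2² · 5 · 7
max exponents: 2² · 5 · 7 · 19 = 2660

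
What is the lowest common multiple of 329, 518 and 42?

73038

329 = 7 · 47; 518 = 2 · 7 · 37; 42 = 2 · 3 · 7
lcm takes max exponent of each prime: 2 · 3 · 7 · 37 · 47 = 73038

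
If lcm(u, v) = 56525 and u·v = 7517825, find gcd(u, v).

From gcd × lcm = uv: gcd = 7517825 / 56525 = 133.

133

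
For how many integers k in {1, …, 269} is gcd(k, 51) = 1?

51 = 3·17. Inclusion–exclusion on these primes:
269 − ⌊269/3⌋ − ⌊269/17⌋ + ⌊269/51⌋ = 170

170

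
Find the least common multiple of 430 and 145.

12470

gcd first: 430 = 2·145 + 140; 145 = 1·140 + 5; 140 = 28·5 + 0 → gcd = 5
lcm = 430·145/gcd = 62350/5 = 12470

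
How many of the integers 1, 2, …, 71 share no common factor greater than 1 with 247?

247 = 13·19. Inclusion–exclusion on these primes:
71 − ⌊71/13⌋ − ⌊71/19⌋ + ⌊71/247⌋ = 63

63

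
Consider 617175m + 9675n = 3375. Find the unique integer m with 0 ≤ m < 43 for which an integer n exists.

Euclid: 617175 = 63·9675 + 7650; 9675 = 1·7650 + 2025; 7650 = 3·2025 + 1575; 2025 = 1·1575 + 450; 1575 = 3·450 + 225; 450 = 2·225 + 0 → gcd = 225; 3375 = 225·15.
Back-substitution yields 617175·(19) + 9675·(-1212) = 225, so one solution is m = 19·15 = 285, n = -1212·15 = -18180.
Solutions in m differ by 9675/225 = 43; the one in [0, 43) is 285 mod 43 = 27.

27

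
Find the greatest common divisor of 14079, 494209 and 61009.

361

14079 = 3 · 13 · 19²; 494209 = 19² · 37²; 61009 = 13² · 19²
gcd takes min exponent of each prime: 19² = 361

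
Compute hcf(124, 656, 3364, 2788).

124 = 2² · 31; 656 = 2⁴ · 41; 3364 = 2² · 29²; 2788 = 2² · 17 · 41
gcd takes min exponent of each prime: 2² = 4

4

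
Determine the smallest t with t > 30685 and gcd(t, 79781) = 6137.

36822

gcd(t, 79781) = 6137 forces 6137 | t; write t = 6137s. Then gcd(6137s, 6137·13) = 6137·gcd(s, 13), so need gcd(s, 13) = 1.
6137s > 30685 gives s ≥ 6. The least s ≥ 6 coprime to 13 is 6, so t = 6137·6 = 36822.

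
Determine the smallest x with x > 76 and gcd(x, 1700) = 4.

84

gcd(x, 1700) = 4 forces 4 | x; write x = 4s. Then gcd(4s, 4·425) = 4·gcd(s, 425), so need gcd(s, 425) = 1.
4s > 76 gives s ≥ 20. The least s ≥ 20 coprime to 425 is 21, so x = 4·21 = 84.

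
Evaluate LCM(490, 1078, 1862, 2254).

2355430

490 = 2 · 5 · 7²; 1078 = 2 · 7² · 11; 1862 = 2 · 7² · 19; 2254 = 2 · 7² · 23
lcm takes max exponent of each prime: 2 · 5 · 7² · 11 · 19 · 23 = 2355430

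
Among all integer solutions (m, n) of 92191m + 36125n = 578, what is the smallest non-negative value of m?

58

Reduce mod 36125: 92191m ≡ 578 (mod 36125). With g = gcd(92191, 36125) = 289 dividing 578, divide through: 319m ≡ 2 (mod 125).
Since gcd(319, 125) = 1, m ≡ 2·(319)⁻¹ ≡ 58 (mod 125). Smallest non-negative: 58.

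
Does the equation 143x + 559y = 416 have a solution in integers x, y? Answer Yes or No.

gcd(143, 559): 559 = 3·143 + 130; 143 = 1·130 + 13; 130 = 10·13 + 0 → 13
13 divides 416, so a solution exists.

Yes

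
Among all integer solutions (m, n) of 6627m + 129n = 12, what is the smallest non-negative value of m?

gcd(6627, 129) = 3 (Euclid: 6627 = 51·129 + 48; 129 = 2·48 + 33; 48 = 1·33 + 15; 33 = 2·15 + 3; 15 = 5·3 + 0), and 3 | 12.
Extended Euclid: 6627·(-8) + 129·(411) = 3. Scale by 4: m₀ = -32.
General solution m = m₀ + 43t; reducing mod 43 gives m = 11 (and n = -565).

11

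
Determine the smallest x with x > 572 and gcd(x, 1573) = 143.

Multiples of 143 above 572: 143·5, 143·6, … . Need the cofactor coprime to 1573/143 = 11.
Checking s = 5, 6, … the first with gcd(s, 11) = 1 is s = 5, giving 715.

715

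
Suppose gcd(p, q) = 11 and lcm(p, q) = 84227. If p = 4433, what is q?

Using pq = gcd(p,q)·lcm(p,q) = 11·84227 = 926497, we get q = 926497/4433 = 209.

209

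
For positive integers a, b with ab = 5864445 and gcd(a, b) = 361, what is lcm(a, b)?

Since gcd(a,b)·lcm(a,b) = ab, lcm = 5864445/361 = 16245.

16245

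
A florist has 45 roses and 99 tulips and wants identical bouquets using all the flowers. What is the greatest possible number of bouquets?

45 = 3² · 5
99 = 3² · 11
Common: 3² = 9

9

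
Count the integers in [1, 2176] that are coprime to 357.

1170

357 = 3·7·17. Inclusion–exclusion on these primes:
2176 − ⌊2176/3⌋ − ⌊2176/7⌋ − ⌊2176/17⌋ + ⌊2176/21⌋ + ⌊2176/51⌋ + ⌊2176/119⌋ − ⌊2176/357⌋ = 1170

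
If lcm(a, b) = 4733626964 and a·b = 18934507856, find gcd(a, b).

4

From gcd × lcm = ab: gcd = 18934507856 / 4733626964 = 4.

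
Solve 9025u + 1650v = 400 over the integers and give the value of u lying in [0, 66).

58

gcd(9025, 1650) = 25 (Euclid: 9025 = 5·1650 + 775; 1650 = 2·775 + 100; 775 = 7·100 + 75; 100 = 1·75 + 25; 75 = 3·25 + 0), and 25 | 400.
Extended Euclid: 9025·(-17) + 1650·(93) = 25. Scale by 16: u₀ = -272.
General solution u = u₀ + 66t; reducing mod 66 gives u = 58 (and v = -317).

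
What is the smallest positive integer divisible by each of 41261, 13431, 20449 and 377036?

41261 = 11³ · 31; 13431 = 3 · 11² · 37; 20449 = 11² · 13²; 377036 = 2² · 11² · 19 · 41
lcm takes max exponent of each prime: 2² · 3 · 11³ · 13² · 19 · 31 · 37 · 41 = 2411831048484

2411831048484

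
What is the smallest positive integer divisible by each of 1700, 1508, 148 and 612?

213419700

lcm(1700, 1508) = 1700·1508/gcd = 2563600/4 = 640900
lcm(640900, 148) = 640900·148/gcd = 94853200/4 = 23713300
lcm(23713300, 612) = 23713300·612/gcd = 14512539600/68 = 213419700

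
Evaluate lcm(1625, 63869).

gcd first: 63869 = 39·1625 + 494; 1625 = 3·494 + 143; 494 = 3·143 + 65; 143 = 2·65 + 13; 65 = 5·13 + 0 → gcd = 13
lcm = 1625·63869/gcd = 103787125/13 = 7983625

7983625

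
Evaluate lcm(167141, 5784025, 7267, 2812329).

2213795080575

167141 = 13² · 23 · 43; 5784025 = 5² · 13² · 37²; 7267 = 13² · 43; 2812329 = 3² · 13² · 43²
lcm takes max exponent of each prime: 3² · 5² · 13² · 23 · 37² · 43² = 2213795080575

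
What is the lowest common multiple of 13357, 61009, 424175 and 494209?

13357 = 19² · 37; 61009 = 13² · 19²; 424175 = 5² · 19² · 47; 494209 = 19² · 37²
lcm takes max exponent of each prime: 5² · 13² · 19² · 37² · 47 = 98137552175

98137552175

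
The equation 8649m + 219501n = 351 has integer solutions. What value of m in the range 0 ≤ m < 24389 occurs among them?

16547

gcd(8649, 219501) = 9 (Euclid: 219501 = 25·8649 + 3276; 8649 = 2·3276 + 2097; 3276 = 1·2097 + 1179; 2097 = 1·1179 + 918; 1179 = 1·918 + 261; 918 = 3·261 + 135; 261 = 1·135 + 126; 135 = 1·126 + 9; 126 = 14·9 + 0), and 9 | 351.
Extended Euclid: 8649·(1675) + 219501·(-66) = 9. Scale by 39: m₀ = 65325.
General solution m = m₀ + 24389t; reducing mod 24389 gives m = 16547 (and n = -652).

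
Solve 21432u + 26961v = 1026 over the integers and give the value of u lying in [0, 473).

229

gcd(21432, 26961) = 57 (Euclid: 26961 = 1·21432 + 5529; 21432 = 3·5529 + 4845; 5529 = 1·4845 + 684; 4845 = 7·684 + 57; 684 = 12·57 + 0), and 57 | 1026.
Extended Euclid: 21432·(39) + 26961·(-31) = 57. Scale by 18: u₀ = 702.
General solution u = u₀ + 473t; reducing mod 473 gives u = 229 (and v = -182).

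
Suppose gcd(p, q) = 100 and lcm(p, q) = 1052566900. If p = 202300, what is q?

Using pq = gcd(p,q)·lcm(p,q) = 100·1052566900 = 105256690000, we get q = 105256690000/202300 = 520300.

520300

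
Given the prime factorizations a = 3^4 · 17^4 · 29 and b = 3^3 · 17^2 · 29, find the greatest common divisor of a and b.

min exponent per shared prime: 3^3 · 17^2 · 29 = 226287

226287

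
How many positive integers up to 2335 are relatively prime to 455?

1477

Prime factors of 455: 5, 7, 13. Count integers ≤ 2335 divisible by none of them.
By inclusion–exclusion: 2335 − ⌊2335/5⌋ − ⌊2335/7⌋ − ⌊2335/13⌋ + ⌊2335/35⌋ + ⌊2335/65⌋ + ⌊2335/91⌋ − ⌊2335/455⌋ = 1477.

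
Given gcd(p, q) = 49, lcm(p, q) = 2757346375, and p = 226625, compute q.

596183

Using pq = gcd(p,q)·lcm(p,q) = 49·2757346375 = 135109972375, we get q = 135109972375/226625 = 596183.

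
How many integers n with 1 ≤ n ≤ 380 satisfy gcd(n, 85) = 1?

286

Prime factors of 85: 5, 17. Count integers ≤ 380 divisible by none of them.
By inclusion–exclusion: 380 − ⌊380/5⌋ − ⌊380/17⌋ + ⌊380/85⌋ = 286.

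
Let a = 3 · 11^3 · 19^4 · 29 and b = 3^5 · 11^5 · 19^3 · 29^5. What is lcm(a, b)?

104610214522068304797

max exponent per prime: 3^5 · 11^5 · 19^4 · 29^5 = 104610214522068304797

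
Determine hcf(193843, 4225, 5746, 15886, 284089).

193843 = 13² · 31 · 37; 4225 = 5² · 13²; 5746 = 2 · 13² · 17; 15886 = 2 · 13² · 47; 284089 = 13² · 41²
gcd takes min exponent of each prime: 13² = 169

169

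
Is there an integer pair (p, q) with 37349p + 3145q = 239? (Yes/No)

No

gcd(37349, 3145): 37349 = 11·3145 + 2754; 3145 = 1·2754 + 391; 2754 = 7·391 + 17; 391 = 23·17 + 0 → 17
17 does not divide 239, so a solution does not exist.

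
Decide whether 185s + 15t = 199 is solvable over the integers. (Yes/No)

No

gcd(185, 15): 185 = 12·15 + 5; 15 = 3·5 + 0 → 5
5 does not divide 199, so a solution does not exist.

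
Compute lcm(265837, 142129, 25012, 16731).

265837 = 11² · 13³; 142129 = 13² · 29²; 25012 = 2² · 13² · 37; 16731 = 3² · 11 · 13²
lcm takes max exponent of each prime: 2² · 3² · 11² · 13³ · 29² · 37 = 297793797444

297793797444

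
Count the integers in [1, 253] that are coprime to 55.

184

Prime factors of 55: 5, 11. Count integers ≤ 253 divisible by none of them.
By inclusion–exclusion: 253 − ⌊253/5⌋ − ⌊253/11⌋ + ⌊253/55⌋ = 184.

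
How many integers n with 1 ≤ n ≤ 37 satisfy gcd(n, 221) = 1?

221 = 13·17. Inclusion–exclusion on these primes:
37 − ⌊37/13⌋ − ⌊37/17⌋ + ⌊37/221⌋ = 33

33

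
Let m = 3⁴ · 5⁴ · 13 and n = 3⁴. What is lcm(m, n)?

max exponent per prime: 3⁴ · 5⁴ · 13 = 658125

658125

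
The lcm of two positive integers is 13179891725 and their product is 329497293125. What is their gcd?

25

gcd·lcm = product, so gcd = 329497293125/13179891725 = 25.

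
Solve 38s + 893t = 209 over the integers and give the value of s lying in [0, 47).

29

gcd(38, 893) = 19 (Euclid: 893 = 23·38 + 19; 38 = 2·19 + 0), and 19 | 209.
Extended Euclid: 38·(-23) + 893·(1) = 19. Scale by 11: s₀ = -253.
General solution s = s₀ + 47k; reducing mod 47 gives s = 29 (and t = -1).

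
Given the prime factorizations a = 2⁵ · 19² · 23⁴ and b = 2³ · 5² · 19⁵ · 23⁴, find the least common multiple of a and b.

max exponent per prime: 2⁵ · 5² · 19⁵ · 23⁴ = 554331216207200

554331216207200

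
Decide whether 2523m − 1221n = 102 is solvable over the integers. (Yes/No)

Yes

gcd(2523, 1221): 2523 = 2·1221 + 81; 1221 = 15·81 + 6; 81 = 13·6 + 3; 6 = 2·3 + 0 → 3
3 divides 102, so a solution exists.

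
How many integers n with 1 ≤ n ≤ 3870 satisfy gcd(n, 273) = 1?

273 = 3·7·13. Inclusion–exclusion on these primes:
3870 − ⌊3870/3⌋ − ⌊3870/7⌋ − ⌊3870/13⌋ + ⌊3870/21⌋ + ⌊3870/39⌋ + ⌊3870/91⌋ − ⌊3870/273⌋ = 2042

2042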